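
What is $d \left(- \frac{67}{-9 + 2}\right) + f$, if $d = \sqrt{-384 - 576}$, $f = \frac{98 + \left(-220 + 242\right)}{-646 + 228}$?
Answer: $- \frac{60}{209} + \frac{536 i \sqrt{15}}{7} \approx -0.28708 + 296.56 i$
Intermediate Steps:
$f = - \frac{60}{209}$ ($f = \frac{98 + 22}{-418} = 120 \left(- \frac{1}{418}\right) = - \frac{60}{209} \approx -0.28708$)
$d = 8 i \sqrt{15}$ ($d = \sqrt{-960} = 8 i \sqrt{15} \approx 30.984 i$)
$d \left(- \frac{67}{-9 + 2}\right) + f = 8 i \sqrt{15} \left(- \frac{67}{-9 + 2}\right) - \frac{60}{209} = 8 i \sqrt{15} \left(- \frac{67}{-7}\right) - \frac{60}{209} = 8 i \sqrt{15} \left(\left(-67\right) \left(- \frac{1}{7}\right)\right) - \frac{60}{209} = 8 i \sqrt{15} \cdot \frac{67}{7} - \frac{60}{209} = \frac{536 i \sqrt{15}}{7} - \frac{60}{209} = - \frac{60}{209} + \frac{536 i \sqrt{15}}{7}$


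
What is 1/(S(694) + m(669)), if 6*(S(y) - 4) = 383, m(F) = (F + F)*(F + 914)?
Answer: 6/12708731 ≈ 4.7212e-7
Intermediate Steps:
m(F) = 2*F*(914 + F) (m(F) = (2*F)*(914 + F) = 2*F*(914 + F))
S(y) = 407/6 (S(y) = 4 + (⅙)*383 = 4 + 383/6 = 407/6)
1/(S(694) + m(669)) = 1/(407/6 + 2*669*(914 + 669)) = 1/(407/6 + 2*669*1583) = 1/(407/6 + 2118054) = 1/(12708731/6) = 6/12708731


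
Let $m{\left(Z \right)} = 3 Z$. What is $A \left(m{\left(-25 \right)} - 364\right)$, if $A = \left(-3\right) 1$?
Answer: $1317$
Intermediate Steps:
$A = -3$
$A \left(m{\left(-25 \right)} - 364\right) = - 3 \left(3 \left(-25\right) - 364\right) = - 3 \left(-75 - 364\right) = \left(-3\right) \left(-439\right) = 1317$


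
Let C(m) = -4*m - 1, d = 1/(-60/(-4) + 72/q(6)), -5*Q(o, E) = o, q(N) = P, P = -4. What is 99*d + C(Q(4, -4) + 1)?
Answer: -174/5 ≈ -34.800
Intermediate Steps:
q(N) = -4
Q(o, E) = -o/5
d = -1/3 (d = 1/(-60/(-4) + 72/(-4)) = 1/(-60*(-1/4) + 72*(-1/4)) = 1/(15 - 18) = 1/(-3) = -1/3 ≈ -0.33333)
C(m) = -1 - 4*m
99*d + C(Q(4, -4) + 1) = 99*(-1/3) + (-1 - 4*(-1/5*4 + 1)) = -33 + (-1 - 4*(-4/5 + 1)) = -33 + (-1 - 4*1/5) = -33 + (-1 - 4/5) = -33 - 9/5 = -174/5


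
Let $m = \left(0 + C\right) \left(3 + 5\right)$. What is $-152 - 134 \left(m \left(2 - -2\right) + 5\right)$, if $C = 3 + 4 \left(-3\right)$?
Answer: $37770$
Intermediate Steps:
$C = -9$ ($C = 3 - 12 = -9$)
$m = -72$ ($m = \left(0 - 9\right) \left(3 + 5\right) = \left(-9\right) 8 = -72$)
$-152 - 134 \left(m \left(2 - -2\right) + 5\right) = -152 - 134 \left(- 72 \left(2 - -2\right) + 5\right) = -152 - 134 \left(- 72 \left(2 + 2\right) + 5\right) = -152 - 134 \left(\left(-72\right) 4 + 5\right) = -152 - 134 \left(-288 + 5\right) = -152 - -37922 = -152 + 37922 = 37770$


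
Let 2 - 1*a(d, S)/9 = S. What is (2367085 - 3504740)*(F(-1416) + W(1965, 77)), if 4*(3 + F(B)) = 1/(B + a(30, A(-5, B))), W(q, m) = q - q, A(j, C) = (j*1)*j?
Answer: 22158106435/6492 ≈ 3.4131e+6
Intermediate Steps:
A(j, C) = j**2 (A(j, C) = j*j = j**2)
a(d, S) = 18 - 9*S
W(q, m) = 0
F(B) = -3 + 1/(4*(-207 + B)) (F(B) = -3 + 1/(4*(B + (18 - 9*(-5)**2))) = -3 + 1/(4*(B + (18 - 9*25))) = -3 + 1/(4*(B + (18 - 225))) = -3 + 1/(4*(B - 207)) = -3 + 1/(4*(-207 + B)))
(2367085 - 3504740)*(F(-1416) + W(1965, 77)) = (2367085 - 3504740)*((2485 - 12*(-1416))/(4*(-207 - 1416)) + 0) = -1137655*((1/4)*(2485 + 16992)/(-1623) + 0) = -1137655*((1/4)*(-1/1623)*19477 + 0) = -1137655*(-19477/6492 + 0) = -1137655*(-19477/6492) = 22158106435/6492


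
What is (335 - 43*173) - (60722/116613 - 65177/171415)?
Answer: -142006208550209/19989217395 ≈ -7104.1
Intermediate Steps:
(335 - 43*173) - (60722/116613 - 65177/171415) = (335 - 7439) - (60722*(1/116613) - 65177*1/171415) = -7104 - (60722/116613 - 65177/171415) = -7104 - 1*2808176129/19989217395 = -7104 - 2808176129/19989217395 = -142006208550209/19989217395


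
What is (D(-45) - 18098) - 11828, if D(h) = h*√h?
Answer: -29926 - 135*I*√5 ≈ -29926.0 - 301.87*I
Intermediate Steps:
D(h) = h^(3/2)
(D(-45) - 18098) - 11828 = ((-45)^(3/2) - 18098) - 11828 = (-135*I*√5 - 18098) - 11828 = (-18098 - 135*I*√5) - 11828 = -29926 - 135*I*√5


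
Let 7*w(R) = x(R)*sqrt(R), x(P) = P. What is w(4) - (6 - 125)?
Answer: 841/7 ≈ 120.14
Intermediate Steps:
w(R) = R**(3/2)/7 (w(R) = (R*sqrt(R))/7 = R**(3/2)/7)
w(4) - (6 - 125) = 4**(3/2)/7 - (6 - 125) = (1/7)*8 - 1*(-119) = 8/7 + 119 = 841/7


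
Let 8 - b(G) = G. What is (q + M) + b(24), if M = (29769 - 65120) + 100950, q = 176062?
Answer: 241645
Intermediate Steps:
b(G) = 8 - G
M = 65599 (M = -35351 + 100950 = 65599)
(q + M) + b(24) = (176062 + 65599) + (8 - 1*24) = 241661 + (8 - 24) = 241661 - 16 = 241645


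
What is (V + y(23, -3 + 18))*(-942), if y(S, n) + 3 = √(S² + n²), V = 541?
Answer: -506796 - 942*√754 ≈ -5.3266e+5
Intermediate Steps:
y(S, n) = -3 + √(S² + n²)
(V + y(23, -3 + 18))*(-942) = (541 + (-3 + √(23² + (-3 + 18)²)))*(-942) = (541 + (-3 + √(529 + 15²)))*(-942) = (541 + (-3 + √(529 + 225)))*(-942) = (541 + (-3 + √754))*(-942) = (538 + √754)*(-942) = -506796 - 942*√754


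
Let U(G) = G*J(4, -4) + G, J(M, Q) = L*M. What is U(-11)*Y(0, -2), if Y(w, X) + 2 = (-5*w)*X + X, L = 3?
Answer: 572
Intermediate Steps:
J(M, Q) = 3*M
U(G) = 13*G (U(G) = G*(3*4) + G = G*12 + G = 12*G + G = 13*G)
Y(w, X) = -2 + X - 5*X*w (Y(w, X) = -2 + ((-5*w)*X + X) = -2 + (-5*X*w + X) = -2 + (X - 5*X*w) = -2 + X - 5*X*w)
U(-11)*Y(0, -2) = (13*(-11))*(-2 - 2 - 5*(-2)*0) = -143*(-2 - 2 + 0) = -143*(-4) = 572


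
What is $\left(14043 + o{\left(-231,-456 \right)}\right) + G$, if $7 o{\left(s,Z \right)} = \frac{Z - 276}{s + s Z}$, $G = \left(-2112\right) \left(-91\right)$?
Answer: $\frac{50578102331}{245245} \approx 2.0624 \cdot 10^{5}$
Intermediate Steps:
$G = 192192$
$o{\left(s,Z \right)} = \frac{-276 + Z}{7 \left(s + Z s\right)}$ ($o{\left(s,Z \right)} = \frac{\left(Z - 276\right) \frac{1}{s + s Z}}{7} = \frac{\left(-276 + Z\right) \frac{1}{s + Z s}}{7} = \frac{\frac{1}{s + Z s} \left(-276 + Z\right)}{7} = \frac{-276 + Z}{7 \left(s + Z s\right)}$)
$\left(14043 + o{\left(-231,-456 \right)}\right) + G = \left(14043 + \frac{-276 - 456}{7 \left(-231\right) \left(1 - 456\right)}\right) + 192192 = \left(14043 + \frac{1}{7} \left(- \frac{1}{231}\right) \frac{1}{-455} \left(-732\right)\right) + 192192 = \left(14043 + \frac{1}{7} \left(- \frac{1}{231}\right) \left(- \frac{1}{455}\right) \left(-732\right)\right) + 192192 = \left(14043 - \frac{244}{245245}\right) + 192192 = \frac{3443975291}{245245} + 192192 = \frac{50578102331}{245245}$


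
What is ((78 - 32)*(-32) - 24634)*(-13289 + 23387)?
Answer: -263618388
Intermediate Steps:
((78 - 32)*(-32) - 24634)*(-13289 + 23387) = (46*(-32) - 24634)*10098 = (-1472 - 24634)*10098 = -26106*10098 = -263618388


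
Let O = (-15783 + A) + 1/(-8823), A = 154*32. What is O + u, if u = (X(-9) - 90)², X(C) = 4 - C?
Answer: -43462099/8823 ≈ -4926.0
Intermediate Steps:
A = 4928
O = -95773666/8823 (O = (-15783 + 4928) + 1/(-8823) = -10855 - 1/8823 = -95773666/8823 ≈ -10855.)
u = 5929 (u = ((4 - 1*(-9)) - 90)² = ((4 + 9) - 90)² = (13 - 90)² = (-77)² = 5929)
O + u = -95773666/8823 + 5929 = -43462099/8823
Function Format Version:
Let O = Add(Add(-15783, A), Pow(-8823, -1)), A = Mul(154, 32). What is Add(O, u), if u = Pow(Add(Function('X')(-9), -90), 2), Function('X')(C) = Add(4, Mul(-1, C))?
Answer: Rational(-43462099, 8823) ≈ -4926.0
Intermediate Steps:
A = 4928
O = Rational(-95773666, 8823) (O = Add(Add(-15783, 4928), Pow(-8823, -1)) = Add(-10855, Rational(-1, 8823)) = Rational(-95773666, 8823) ≈ -10855.)
u = 5929 (u = Pow(Add(Add(4, Mul(-1, -9)), -90), 2) = Pow(Add(Add(4, 9), -90), 2) = Pow(Add(13, -90), 2) = Pow(-77, 2) = 5929)
Add(O, u) = Add(Rational(-95773666, 8823), 5929) = Rational(-43462099, 8823)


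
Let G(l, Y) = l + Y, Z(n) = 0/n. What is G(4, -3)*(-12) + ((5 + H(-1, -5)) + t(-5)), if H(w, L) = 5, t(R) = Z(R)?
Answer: -2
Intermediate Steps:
Z(n) = 0
t(R) = 0
G(l, Y) = Y + l
G(4, -3)*(-12) + ((5 + H(-1, -5)) + t(-5)) = (-3 + 4)*(-12) + ((5 + 5) + 0) = 1*(-12) + (10 + 0) = -12 + 10 = -2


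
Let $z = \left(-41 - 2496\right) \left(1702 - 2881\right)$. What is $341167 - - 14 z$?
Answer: $42216889$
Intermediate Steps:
$z = 2991123$ ($z = \left(-2537\right) \left(-1179\right) = 2991123$)
$341167 - - 14 z = 341167 - \left(-14\right) 2991123 = 341167 - -41875722 = 341167 + 41875722 = 42216889$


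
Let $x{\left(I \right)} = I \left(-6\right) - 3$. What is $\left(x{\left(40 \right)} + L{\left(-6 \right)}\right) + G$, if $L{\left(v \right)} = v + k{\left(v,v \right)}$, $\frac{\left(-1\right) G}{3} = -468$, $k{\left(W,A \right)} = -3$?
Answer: $1152$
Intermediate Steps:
$x{\left(I \right)} = -3 - 6 I$ ($x{\left(I \right)} = - 6 I - 3 = -3 - 6 I$)
$G = 1404$ ($G = \left(-3\right) \left(-468\right) = 1404$)
$L{\left(v \right)} = -3 + v$ ($L{\left(v \right)} = v - 3 = -3 + v$)
$\left(x{\left(40 \right)} + L{\left(-6 \right)}\right) + G = \left(\left(-3 - 240\right) - 9\right) + 1404 = \left(-243 - 9\right) + 1404 = -252 + 1404 = 1152$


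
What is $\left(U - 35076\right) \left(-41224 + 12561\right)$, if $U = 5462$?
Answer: $848826082$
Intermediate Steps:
$\left(U - 35076\right) \left(-41224 + 12561\right) = \left(5462 - 35076\right) \left(-41224 + 12561\right) = \left(-29614\right) \left(-28663\right) = 848826082$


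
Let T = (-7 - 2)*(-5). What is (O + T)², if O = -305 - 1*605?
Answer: 748225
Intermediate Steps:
O = -910 (O = -305 - 605 = -910)
T = 45 (T = -9*(-5) = 45)
(O + T)² = (-910 + 45)² = (-865)² = 748225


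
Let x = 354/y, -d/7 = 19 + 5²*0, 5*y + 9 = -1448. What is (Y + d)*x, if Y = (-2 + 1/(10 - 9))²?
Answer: 233640/1457 ≈ 160.36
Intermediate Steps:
y = -1457/5 (y = -9/5 + (⅕)*(-1448) = -9/5 - 1448/5 = -1457/5 ≈ -291.40)
Y = 1 (Y = (-2 + 1/1)² = (-2 + 1)² = (-1)² = 1)
d = -133 (d = -7*(19 + 5²*0) = -7*(19 + 25*0) = -7*(19 + 0) = -7*19 = -133)
x = -1770/1457 (x = 354/(-1457/5) = 354*(-5/1457) = -1770/1457 ≈ -1.2148)
(Y + d)*x = (1 - 133)*(-1770/1457) = -132*(-1770/1457) = 233640/1457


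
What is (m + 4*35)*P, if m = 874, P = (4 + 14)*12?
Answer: 219024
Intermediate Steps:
P = 216 (P = 18*12 = 216)
(m + 4*35)*P = (874 + 4*35)*216 = (874 + 140)*216 = 1014*216 = 219024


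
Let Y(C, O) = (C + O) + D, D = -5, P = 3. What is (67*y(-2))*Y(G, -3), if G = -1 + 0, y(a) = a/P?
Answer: 402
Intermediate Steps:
y(a) = a/3
G = -1
Y(C, O) = -5 + C + O (Y(C, O) = (C + O) - 5 = -5 + C + O)
(67*y(-2))*Y(G, -3) = (67*((⅓)*(-2)))*(-5 - 1 - 3) = (67*(-⅔))*(-9) = -134/3*(-9) = 402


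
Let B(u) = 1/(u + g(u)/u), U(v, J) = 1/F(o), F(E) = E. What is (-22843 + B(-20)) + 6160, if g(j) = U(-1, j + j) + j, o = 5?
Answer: -31714483/1901 ≈ -16683.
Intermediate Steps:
U(v, J) = 1/5
g(j) = 1/5 + j
B(u) = 1/(u + (1/5 + u)/u)
(-22843 + B(-20)) + 6160 = (-22843 + 5*(-20)/(1 + 5*(-20) + 5*(-20)**2)) + 6160 = (-22843 + 5*(-20)/(1 - 100 + 5*400)) + 6160 = (-22843 + 5*(-20)/(1 - 100 + 2000)) + 6160 = (-22843 + 5*(-20)/1901) + 6160 = (-22843 + 5*(-20)*(1/1901)) + 6160 = (-22843 - 100/1901) + 6160 = -43424643/1901 + 6160 = -31714483/1901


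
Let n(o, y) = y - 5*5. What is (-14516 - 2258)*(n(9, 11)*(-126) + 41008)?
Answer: -717457528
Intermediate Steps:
n(o, y) = -25 + y (n(o, y) = y - 25 = -25 + y)
(-14516 - 2258)*(n(9, 11)*(-126) + 41008) = (-14516 - 2258)*((-25 + 11)*(-126) + 41008) = -16774*(-14*(-126) + 41008) = -16774*(1764 + 41008) = -16774*42772 = -717457528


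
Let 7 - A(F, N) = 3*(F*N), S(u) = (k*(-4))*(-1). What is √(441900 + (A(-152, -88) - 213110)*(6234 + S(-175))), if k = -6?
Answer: 3*I*√174680290 ≈ 39650.0*I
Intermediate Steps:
S(u) = -24 (S(u) = -6*(-4)*(-1) = 24*(-1) = -24)
A(F, N) = 7 - 3*F*N
√(441900 + (A(-152, -88) - 213110)*(6234 + S(-175))) = √(441900 + ((7 - 3*(-152)*(-88)) - 213110)*(6234 - 24)) = √(441900 + ((7 - 40128) - 213110)*6210) = √(441900 + (-40121 - 213110)*6210) = √(441900 - 253231*6210) = √(441900 - 1572564510) = √(-1572122610) = 3*I*√174680290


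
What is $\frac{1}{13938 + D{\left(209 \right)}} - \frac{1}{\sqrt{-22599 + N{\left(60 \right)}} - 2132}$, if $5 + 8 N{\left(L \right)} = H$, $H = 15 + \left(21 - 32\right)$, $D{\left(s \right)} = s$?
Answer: $\frac{277835417}{516990585195} + \frac{2 i \sqrt{361586}}{36544185} \approx 0.00053741 + 3.2909 \cdot 10^{-5} i$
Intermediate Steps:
$H = 4$ ($H = 15 + \left(21 - 32\right) = 15 - 11 = 4$)
$N{\left(L \right)} = - \frac{1}{8}$ ($N{\left(L \right)} = - \frac{5}{8} + \frac{1}{8} \cdot 4 = - \frac{5}{8} + \frac{1}{2} = - \frac{1}{8}$)
$\frac{1}{13938 + D{\left(209 \right)}} - \frac{1}{\sqrt{-22599 + N{\left(60 \right)}} - 2132} = \frac{1}{13938 + 209} - \frac{1}{\sqrt{-22599 - \frac{1}{8}} - 2132} = \frac{1}{14147} - \frac{1}{\sqrt{- \frac{180793}{8}} - 2132} = \frac{1}{14147} - \frac{1}{\frac{i \sqrt{361586}}{4} - 2132} = \frac{1}{14147} - \frac{1}{-2132 + \frac{i \sqrt{361586}}{4}}$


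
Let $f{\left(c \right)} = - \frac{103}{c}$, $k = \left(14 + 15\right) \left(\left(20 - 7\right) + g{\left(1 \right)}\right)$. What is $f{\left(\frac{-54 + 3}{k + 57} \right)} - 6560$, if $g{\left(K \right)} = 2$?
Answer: $- \frac{94628}{17} \approx -5566.4$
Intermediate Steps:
$k = 435$ ($k = \left(14 + 15\right) \left(\left(20 - 7\right) + 2\right) = 29 \left(13 + 2\right) = 29 \cdot 15 = 435$)
$f{\left(\frac{-54 + 3}{k + 57} \right)} - 6560 = - \frac{103}{\left(-54 + 3\right) \frac{1}{435 + 57}} - 6560 = - \frac{103}{\left(-51\right) \frac{1}{492}} - 6560 = - \frac{103}{- \frac{17}{164}} - 6560 = \left(-103\right) \left(- \frac{164}{17}\right) - 6560 = \frac{16892}{17} - 6560 = - \frac{94628}{17}$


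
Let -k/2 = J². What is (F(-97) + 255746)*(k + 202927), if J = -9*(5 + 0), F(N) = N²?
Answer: 52733230935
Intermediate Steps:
J = -45 (J = -9*5 = -45)
k = -4050 (k = -2*(-45)² = -2*2025 = -4050)
(F(-97) + 255746)*(k + 202927) = ((-97)² + 255746)*(-4050 + 202927) = (9409 + 255746)*198877 = 265155*198877 = 52733230935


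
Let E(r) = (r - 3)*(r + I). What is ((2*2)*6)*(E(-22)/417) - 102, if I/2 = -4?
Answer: -8178/139 ≈ -58.835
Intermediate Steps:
I = -8 (I = 2*(-4) = -8)
E(r) = (-8 + r)*(-3 + r) (E(r) = (r - 3)*(r - 8) = (-3 + r)*(-8 + r) = (-8 + r)*(-3 + r))
((2*2)*6)*(E(-22)/417) - 102 = ((2*2)*6)*((24 + (-22)² - 11*(-22))/417) - 102 = (4*6)*((24 + 484 + 242)*(1/417)) - 102 = 24*(750*(1/417)) - 102 = 24*(250/139) - 102 = 6000/139 - 102 = -8178/139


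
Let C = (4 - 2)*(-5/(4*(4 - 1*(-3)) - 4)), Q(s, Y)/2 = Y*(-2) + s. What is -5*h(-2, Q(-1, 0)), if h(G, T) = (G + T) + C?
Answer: 265/12 ≈ 22.083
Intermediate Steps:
Q(s, Y) = -4*Y + 2*s (Q(s, Y) = 2*(Y*(-2) + s) = 2*(-2*Y + s) = 2*(s - 2*Y) = -4*Y + 2*s)
C = -5/12 (C = 2*(-5/(4*(4 + 3) - 4)) = 2*(-5/(4*7 - 4)) = 2*(-5/(28 - 4)) = 2*(-5/24) = -5/12 ≈ -0.41667)
h(G, T) = -5/12 + G + T (h(G, T) = (G + T) - 5/12 = -5/12 + G + T)
-5*h(-2, Q(-1, 0)) = -5*(-5/12 - 2 + (-4*0 + 2*(-1))) = -5*(-5/12 - 2 + (0 - 2)) = -5*(-5/12 - 2 - 2) = -5*(-53/12) = 265/12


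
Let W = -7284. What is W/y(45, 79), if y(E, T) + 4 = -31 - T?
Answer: 1214/19 ≈ 63.895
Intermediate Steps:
y(E, T) = -35 - T (y(E, T) = -4 + (-31 - T) = -35 - T)
W/y(45, 79) = -7284/(-35 - 1*79) = -7284/(-35 - 79) = -7284/(-114) = -7284*(-1/114) = 1214/19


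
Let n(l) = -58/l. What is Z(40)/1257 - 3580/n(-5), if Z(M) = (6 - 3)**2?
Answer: -3749963/12151 ≈ -308.61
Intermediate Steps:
Z(M) = 9 (Z(M) = 3**2 = 9)
Z(40)/1257 - 3580/n(-5) = 9/1257 - 3580/((-58/(-5))) = 9*(1/1257) - 3580/((-58*(-1/5))) = 3/419 - 3580/58/5 = 3/419 - 3580*5/58 = 3/419 - 8950/29 = -3749963/12151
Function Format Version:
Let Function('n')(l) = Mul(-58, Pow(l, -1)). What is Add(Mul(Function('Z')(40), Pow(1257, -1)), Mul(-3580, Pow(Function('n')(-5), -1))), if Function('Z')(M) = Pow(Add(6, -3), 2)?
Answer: Rational(-3749963, 12151) ≈ -308.61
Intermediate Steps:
Function('Z')(M) = 9 (Function('Z')(M) = Pow(3, 2) = 9)
Add(Mul(Function('Z')(40), Pow(1257, -1)), Mul(-3580, Pow(Function('n')(-5), -1))) = Add(Mul(9, Pow(1257, -1)), Mul(-3580, Pow(Mul(-58, Pow(-5, -1)), -1))) = Add(Mul(9, Rational(1, 1257)), Mul(-3580, Pow(Mul(-58, Rational(-1, 5)), -1))) = Add(Rational(3, 419), Mul(-3580, Pow(Rational(58, 5), -1))) = Add(Rational(3, 419), Mul(-3580, Rational(5, 58))) = Add(Rational(3, 419), Rational(-8950, 29)) = Rational(-3749963, 12151)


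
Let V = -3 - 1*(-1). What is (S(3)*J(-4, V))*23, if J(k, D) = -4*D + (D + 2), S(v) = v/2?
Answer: 276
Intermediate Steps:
V = -2 (V = -3 + 1 = -2)
S(v) = v/2 (S(v) = v*(½) = v/2)
J(k, D) = 2 - 3*D (J(k, D) = -4*D + (2 + D) = 2 - 3*D)
(S(3)*J(-4, V))*23 = (((½)*3)*(2 - 3*(-2)))*23 = (3*(2 + 6)/2)*23 = ((3/2)*8)*23 = 12*23 = 276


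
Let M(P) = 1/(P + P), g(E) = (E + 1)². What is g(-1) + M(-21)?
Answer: -1/42 ≈ -0.023810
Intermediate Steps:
g(E) = (1 + E)²
M(P) = 1/(2*P)
g(-1) + M(-21) = (1 - 1)² + (½)/(-21) = 0² + (½)*(-1/21) = 0 - 1/42 = -1/42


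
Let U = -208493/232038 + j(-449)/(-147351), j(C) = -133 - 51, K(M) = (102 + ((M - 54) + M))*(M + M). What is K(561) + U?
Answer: 14961301266563023/11397010446 ≈ 1.3127e+6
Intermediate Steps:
K(M) = 2*M*(48 + 2*M) (K(M) = (102 + ((-54 + M) + M))*(2*M) = (102 + (-54 + 2*M))*(2*M) = (48 + 2*M)*(2*M) = 2*M*(48 + 2*M))
j(C) = -184
U = -10226319017/11397010446 (U = -208493/232038 - 184/(-147351) = -208493*1/232038 - 184*(-1/147351) = -208493/232038 + 184/147351 = -10226319017/11397010446 ≈ -0.89728)
K(561) + U = 4*561*(24 + 561) - 10226319017/11397010446 = 4*561*585 - 10226319017/11397010446 = 1312740 - 10226319017/11397010446 = 14961301266563023/11397010446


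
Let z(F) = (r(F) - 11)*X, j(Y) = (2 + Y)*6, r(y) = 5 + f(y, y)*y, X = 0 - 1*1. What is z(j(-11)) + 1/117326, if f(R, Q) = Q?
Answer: -341418659/117326 ≈ -2910.0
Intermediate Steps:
X = -1 (X = 0 - 1 = -1)
r(y) = 5 + y**2 (r(y) = 5 + y*y = 5 + y**2)
j(Y) = 12 + 6*Y
z(F) = 6 - F**2 (z(F) = ((5 + F**2) - 11)*(-1) = (-6 + F**2)*(-1) = 6 - F**2)
z(j(-11)) + 1/117326 = (6 - (12 + 6*(-11))**2) + 1/117326 = (6 - (12 - 66)**2) + 1/117326 = (6 - 1*(-54)**2) + 1/117326 = (6 - 1*2916) + 1/117326 = (6 - 2916) + 1/117326 = -2910 + 1/117326 = -341418659/117326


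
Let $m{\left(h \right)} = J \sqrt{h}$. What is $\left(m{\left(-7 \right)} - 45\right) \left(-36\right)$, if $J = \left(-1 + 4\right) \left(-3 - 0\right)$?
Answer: $1620 + 324 i \sqrt{7} \approx 1620.0 + 857.22 i$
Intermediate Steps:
$J = -9$ ($J = 3 \left(-3 + \left(-4 + 4\right)\right) = 3 \left(-3 + 0\right) = 3 \left(-3\right) = -9$)
$m{\left(h \right)} = - 9 \sqrt{h}$
$\left(m{\left(-7 \right)} - 45\right) \left(-36\right) = \left(- 9 \sqrt{-7} - 45\right) \left(-36\right) = \left(- 9 i \sqrt{7} - 45\right) \left(-36\right) = \left(-45 - 9 i \sqrt{7}\right) \left(-36\right) = 1620 + 324 i \sqrt{7}$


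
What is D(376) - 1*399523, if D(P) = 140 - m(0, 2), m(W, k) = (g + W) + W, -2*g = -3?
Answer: -798769/2 ≈ -3.9938e+5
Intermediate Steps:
g = 3/2 (g = -1/2*(-3) = 3/2 ≈ 1.5000)
m(W, k) = 3/2 + 2*W (m(W, k) = (3/2 + W) + W = 3/2 + 2*W)
D(P) = 277/2 (D(P) = 140 - (3/2 + 2*0) = 140 - (3/2 + 0) = 140 - 1*3/2 = 140 - 3/2 = 277/2)
D(376) - 1*399523 = 277/2 - 1*399523 = 277/2 - 399523 = -798769/2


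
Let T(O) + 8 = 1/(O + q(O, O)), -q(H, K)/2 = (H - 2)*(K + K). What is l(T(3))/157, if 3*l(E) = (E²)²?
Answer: 28398241/3090231 ≈ 9.1897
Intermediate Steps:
q(H, K) = -4*K*(-2 + H) (q(H, K) = -2*(H - 2)*(K + K) = -2*(-2 + H)*2*K = -4*K*(-2 + H))
T(O) = -8 + 1/(O + 4*O*(2 - O))
l(E) = E⁴/3 (l(E) = (E²)²/3 = E⁴/3)
l(T(3))/157 = (((-1 - 32*3² + 72*3)/(3*(-9 + 4*3)))⁴/3)/157 = (((-1 - 32*9 + 216)/(3*(-9 + 12)))⁴/3)*(1/157) = (((⅓)*(-1 - 288 + 216)/3)⁴/3)*(1/157) = (((⅓)*(⅓)*(-73))⁴/3)*(1/157) = ((-73/9)⁴/3)*(1/157) = ((⅓)*(28398241/6561))*(1/157) = (28398241/19683)*(1/157) = 28398241/3090231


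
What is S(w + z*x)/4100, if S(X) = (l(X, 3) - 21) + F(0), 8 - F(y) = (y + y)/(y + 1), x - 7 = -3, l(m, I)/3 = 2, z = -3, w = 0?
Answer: -7/4100 ≈ -0.0017073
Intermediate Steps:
l(m, I) = 6 (l(m, I) = 3*2 = 6)
x = 4 (x = 7 - 3 = 4)
F(y) = 8 - 2*y/(1 + y) (F(y) = 8 - (y + y)/(y + 1) = 8 - 2*y/(1 + y))
S(X) = -7 (S(X) = (6 - 21) + 2*(4 + 3*0)/(1 + 0) = -15 + 2*(4 + 0)/1 = -15 + 2*1*4 = -15 + 8 = -7)
S(w + z*x)/4100 = -7/4100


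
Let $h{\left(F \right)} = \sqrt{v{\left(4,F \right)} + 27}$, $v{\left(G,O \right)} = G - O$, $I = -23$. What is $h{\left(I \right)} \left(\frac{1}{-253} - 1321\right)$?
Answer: $- \frac{1002642 \sqrt{6}}{253} \approx -9707.4$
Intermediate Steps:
$h{\left(F \right)} = \sqrt{31 - F}$ ($h{\left(F \right)} = \sqrt{\left(4 - F\right) + 27} = \sqrt{31 - F}$)
$h{\left(I \right)} \left(\frac{1}{-253} - 1321\right) = \sqrt{31 - -23} \left(\frac{1}{-253} - 1321\right) = \sqrt{31 + 23} \left(- \frac{1}{253} - 1321\right) = \sqrt{54} \left(- \frac{334214}{253}\right) = 3 \sqrt{6} \left(- \frac{334214}{253}\right) = - \frac{1002642 \sqrt{6}}{253}$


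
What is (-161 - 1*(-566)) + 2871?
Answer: 3276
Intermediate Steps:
(-161 - 1*(-566)) + 2871 = (-161 + 566) + 2871 = 405 + 2871 = 3276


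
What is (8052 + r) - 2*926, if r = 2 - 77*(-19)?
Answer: 7665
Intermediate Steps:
r = 1465 (r = 2 + 1463 = 1465)
(8052 + r) - 2*926 = (8052 + 1465) - 2*926 = 9517 - 1852 = 7665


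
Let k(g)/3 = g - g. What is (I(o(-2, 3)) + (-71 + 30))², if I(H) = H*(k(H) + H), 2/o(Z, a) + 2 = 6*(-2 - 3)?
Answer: 110145025/65536 ≈ 1680.7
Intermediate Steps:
k(g) = 0 (k(g) = 3*(g - g) = 3*0 = 0)
o(Z, a) = -1/16 (o(Z, a) = 2/(-2 + 6*(-2 - 3)) = 2/(-2 + 6*(-5)) = 2/(-2 - 30) = 2/(-32) = 2*(-1/32) = -1/16)
I(H) = H² (I(H) = H*(0 + H) = H*H = H²)
(I(o(-2, 3)) + (-71 + 30))² = ((-1/16)² + (-71 + 30))² = (1/256 - 41)² = (-10495/256)² = 110145025/65536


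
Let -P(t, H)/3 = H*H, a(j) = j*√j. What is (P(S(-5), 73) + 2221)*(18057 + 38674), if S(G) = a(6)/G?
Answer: -780958946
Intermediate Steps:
a(j) = j^(3/2)
S(G) = 6*√6/G (S(G) = 6^(3/2)/G = (6*√6)/G = 6*√6/G)
P(t, H) = -3*H² (P(t, H) = -3*H*H = -3*H²)
(P(S(-5), 73) + 2221)*(18057 + 38674) = (-3*73² + 2221)*(18057 + 38674) = (-3*5329 + 2221)*56731 = (-15987 + 2221)*56731 = -13766*56731 = -780958946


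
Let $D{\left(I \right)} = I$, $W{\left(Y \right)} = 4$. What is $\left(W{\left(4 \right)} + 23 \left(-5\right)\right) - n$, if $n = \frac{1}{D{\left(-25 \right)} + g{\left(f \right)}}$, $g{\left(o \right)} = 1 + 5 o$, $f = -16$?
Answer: $- \frac{11543}{104} \approx -110.99$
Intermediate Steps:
$n = - \frac{1}{104}$ ($n = \frac{1}{-25 + \left(1 + 5 \left(-16\right)\right)} = \frac{1}{-25 + \left(1 - 80\right)} = \frac{1}{-25 - 79} = \frac{1}{-104} = - \frac{1}{104} \approx -0.0096154$)
$\left(W{\left(4 \right)} + 23 \left(-5\right)\right) - n = \left(4 + 23 \left(-5\right)\right) - - \frac{1}{104} = \left(4 - 115\right) + \frac{1}{104} = -111 + \frac{1}{104} = - \frac{11543}{104}$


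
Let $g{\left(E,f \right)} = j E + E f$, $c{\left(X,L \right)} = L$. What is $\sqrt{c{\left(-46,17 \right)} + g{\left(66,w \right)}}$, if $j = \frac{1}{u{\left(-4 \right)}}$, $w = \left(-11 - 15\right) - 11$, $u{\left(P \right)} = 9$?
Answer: $\frac{i \sqrt{21759}}{3} \approx 49.17 i$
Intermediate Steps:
$w = -37$ ($w = -26 - 11 = -37$)
$j = \frac{1}{9} \approx 0.11111$
$g{\left(E,f \right)} = \frac{E}{9} + E f$
$\sqrt{c{\left(-46,17 \right)} + g{\left(66,w \right)}} = \sqrt{17 + 66 \left(\frac{1}{9} - 37\right)} = \sqrt{17 + 66 \left(- \frac{332}{9}\right)} = \sqrt{17 - \frac{7304}{3}} = \sqrt{- \frac{7253}{3}} = \frac{i \sqrt{21759}}{3}$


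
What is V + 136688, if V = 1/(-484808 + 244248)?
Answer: 32881665279/240560 ≈ 1.3669e+5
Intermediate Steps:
V = -1/240560 (V = 1/(-240560) = -1/240560 ≈ -4.1570e-6)
V + 136688 = -1/240560 + 136688 = 32881665279/240560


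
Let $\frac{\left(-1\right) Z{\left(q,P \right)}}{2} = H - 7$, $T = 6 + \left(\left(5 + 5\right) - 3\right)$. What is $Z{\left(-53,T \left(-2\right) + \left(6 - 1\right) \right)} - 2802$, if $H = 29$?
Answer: $-2846$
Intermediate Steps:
$T = 13$ ($T = 6 + \left(10 - 3\right) = 6 + 7 = 13$)
$Z{\left(q,P \right)} = -44$ ($Z{\left(q,P \right)} = - 2 \left(29 - 7\right) = \left(-2\right) 22 = -44$)
$Z{\left(-53,T \left(-2\right) + \left(6 - 1\right) \right)} - 2802 = -44 - 2802 = -2846$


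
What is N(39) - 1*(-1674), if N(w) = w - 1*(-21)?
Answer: 1734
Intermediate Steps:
N(w) = 21 + w (N(w) = w + 21 = 21 + w)
N(39) - 1*(-1674) = (21 + 39) - 1*(-1674) = 60 + 1674 = 1734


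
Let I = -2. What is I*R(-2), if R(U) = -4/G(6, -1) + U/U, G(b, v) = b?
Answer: -⅔ ≈ -0.66667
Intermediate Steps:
R(U) = ⅓ (R(U) = -4/6 + U/U = -4*⅙ + 1 = -⅔ + 1 = ⅓)
I*R(-2) = -2*⅓ = -⅔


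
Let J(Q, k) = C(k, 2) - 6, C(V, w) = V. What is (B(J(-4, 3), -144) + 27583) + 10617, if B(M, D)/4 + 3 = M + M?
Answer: 38164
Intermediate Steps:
J(Q, k) = -6 + k (J(Q, k) = k - 6 = -6 + k)
B(M, D) = -12 + 8*M (B(M, D) = -12 + 4*(M + M) = -12 + 4*(2*M) = -12 + 8*M)
(B(J(-4, 3), -144) + 27583) + 10617 = ((-12 + 8*(-6 + 3)) + 27583) + 10617 = ((-12 + 8*(-3)) + 27583) + 10617 = ((-12 - 24) + 27583) + 10617 = (-36 + 27583) + 10617 = 27547 + 10617 = 38164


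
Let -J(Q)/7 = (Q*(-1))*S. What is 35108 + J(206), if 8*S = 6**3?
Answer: 74042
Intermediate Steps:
S = 27 (S = (1/8)*6**3 = (1/8)*216 = 27)
J(Q) = 189*Q (J(Q) = -7*Q*(-1)*27 = -7*(-Q)*27 = -(-189)*Q = 189*Q)
35108 + J(206) = 35108 + 189*206 = 35108 + 38934 = 74042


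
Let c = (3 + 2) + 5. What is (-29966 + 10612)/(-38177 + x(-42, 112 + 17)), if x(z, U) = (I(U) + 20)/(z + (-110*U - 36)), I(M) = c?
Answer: 46023812/90784911 ≈ 0.50695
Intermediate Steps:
c = 10 (c = 5 + 5 = 10)
I(M) = 10
x(z, U) = 30/(-36 + z - 110*U) (x(z, U) = (10 + 20)/(z + (-110*U - 36)) = 30/(z + (-36 - 110*U)) = 30/(-36 + z - 110*U))
(-29966 + 10612)/(-38177 + x(-42, 112 + 17)) = (-29966 + 10612)/(-38177 + 30/(-36 - 42 - 110*(112 + 17))) = -19354/(-38177 + 30/(-36 - 42 - 110*129)) = -19354/(-38177 + 30/(-36 - 42 - 14190)) = -19354/(-38177 + 30/(-14268)) = -19354/(-38177 + 30*(-1/14268)) = -19354/(-38177 - 5/2378) = -19354/(-90784911/2378) = -19354*(-2378/90784911) = 46023812/90784911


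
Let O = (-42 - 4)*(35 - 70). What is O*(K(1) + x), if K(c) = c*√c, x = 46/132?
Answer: 71645/33 ≈ 2171.1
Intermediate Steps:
x = 23/66 (x = 46*(1/132) = 23/66 ≈ 0.34848)
K(c) = c^(3/2)
O = 1610 (O = -46*(-35) = 1610)
O*(K(1) + x) = 1610*(1^(3/2) + 23/66) = 1610*(1 + 23/66) = 1610*(89/66) = 71645/33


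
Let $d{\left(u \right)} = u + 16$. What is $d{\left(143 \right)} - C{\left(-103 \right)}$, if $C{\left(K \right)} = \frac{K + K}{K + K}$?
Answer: $158$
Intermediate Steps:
$C{\left(K \right)} = 1$ ($C{\left(K \right)} = \frac{2 K}{2 K} = 2 K \frac{1}{2 K} = 1$)
$d{\left(u \right)} = 16 + u$
$d{\left(143 \right)} - C{\left(-103 \right)} = \left(16 + 143\right) - 1 = 159 - 1 = 158$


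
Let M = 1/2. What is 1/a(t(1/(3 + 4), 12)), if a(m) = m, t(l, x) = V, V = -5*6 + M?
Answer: -2/59 ≈ -0.033898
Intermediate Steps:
M = ½ ≈ 0.50000
V = -59/2 (V = -5*6 + ½ = -30 + ½ = -59/2 ≈ -29.500)
t(l, x) = -59/2
1/a(t(1/(3 + 4), 12)) = 1/(-59/2) = -2/59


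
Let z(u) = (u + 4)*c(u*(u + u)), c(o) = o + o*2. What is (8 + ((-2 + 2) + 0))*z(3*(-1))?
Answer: 432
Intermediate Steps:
c(o) = 3*o (c(o) = o + 2*o = 3*o)
z(u) = 6*u²*(4 + u) (z(u) = (u + 4)*(3*(u*(u + u))) = (4 + u)*(3*(u*(2*u))) = (4 + u)*(3*(2*u²)) = (4 + u)*(6*u²) = 6*u²*(4 + u))
(8 + ((-2 + 2) + 0))*z(3*(-1)) = (8 + ((-2 + 2) + 0))*(6*(3*(-1))²*(4 + 3*(-1))) = (8 + (0 + 0))*(6*(-3)²*(4 - 3)) = (8 + 0)*(6*9*1) = 8*54 = 432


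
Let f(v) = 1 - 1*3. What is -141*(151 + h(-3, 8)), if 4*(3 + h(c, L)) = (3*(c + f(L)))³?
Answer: 392403/4 ≈ 98101.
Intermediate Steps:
f(v) = -2 (f(v) = 1 - 3 = -2)
h(c, L) = -3 + (-6 + 3*c)³/4 (h(c, L) = -3 + (3*(c - 2))³/4 = -3 + (3*(-2 + c))³/4 = -3 + (-6 + 3*c)³/4)
-141*(151 + h(-3, 8)) = -141*(151 + (-3 + 27*(-2 - 3)³/4)) = -141*(151 + (-3 + (27/4)*(-5)³)) = -141*(151 + (-3 + (27/4)*(-125))) = -141*(151 + (-3 - 3375/4)) = -141*(151 - 3387/4) = -141*(-2783/4) = 392403/4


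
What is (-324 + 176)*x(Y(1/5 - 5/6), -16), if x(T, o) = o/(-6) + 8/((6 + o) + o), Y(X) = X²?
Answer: -13616/39 ≈ -349.13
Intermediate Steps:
x(T, o) = 8/(6 + 2*o) - o/6 (x(T, o) = o*(-⅙) + 8/(6 + 2*o) = -o/6 + 8/(6 + 2*o) = 8/(6 + 2*o) - o/6)
(-324 + 176)*x(Y(1/5 - 5/6), -16) = (-324 + 176)*((24 - 1*(-16)² - 3*(-16))/(6*(3 - 16))) = -74*(24 - 1*256 + 48)/(3*(-13)) = -74*(-1)*(24 - 256 + 48)/(3*13) = -74*(-1)*(-184)/(3*13) = -148*92/39 = -13616/39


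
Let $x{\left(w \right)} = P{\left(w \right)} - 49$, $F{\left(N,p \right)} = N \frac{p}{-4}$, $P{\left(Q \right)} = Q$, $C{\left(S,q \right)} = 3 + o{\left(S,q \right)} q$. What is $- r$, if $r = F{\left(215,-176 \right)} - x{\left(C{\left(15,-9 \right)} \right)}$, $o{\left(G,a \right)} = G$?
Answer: $-9641$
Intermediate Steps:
$C{\left(S,q \right)} = 3 + S q$
$F{\left(N,p \right)} = - \frac{N p}{4}$ ($F{\left(N,p \right)} = N p \left(- \frac{1}{4}\right) = N \left(- \frac{p}{4}\right) = - \frac{N p}{4}$)
$x{\left(w \right)} = -49 + w$ ($x{\left(w \right)} = w - 49 = -49 + w$)
$r = 9641$ ($r = \left(- \frac{1}{4}\right) 215 \left(-176\right) - \left(-49 + \left(3 + 15 \left(-9\right)\right)\right) = 9460 - \left(-49 + \left(3 - 135\right)\right) = 9460 - \left(-49 - 132\right) = 9460 - -181 = 9460 + 181 = 9641$)
$- r = \left(-1\right) 9641 = -9641$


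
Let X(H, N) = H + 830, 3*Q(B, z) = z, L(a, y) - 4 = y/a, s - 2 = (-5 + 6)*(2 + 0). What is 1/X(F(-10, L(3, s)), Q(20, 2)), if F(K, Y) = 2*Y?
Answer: 3/2522 ≈ 0.0011895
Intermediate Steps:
s = 4 (s = 2 + (-5 + 6)*(2 + 0) = 2 + 1*2 = 2 + 2 = 4)
L(a, y) = 4 + y/a
Q(B, z) = z/3
X(H, N) = 830 + H
1/X(F(-10, L(3, s)), Q(20, 2)) = 1/(830 + 2*(4 + 4/3)) = 1/(830 + 2*(16/3)) = 1/(830 + 32/3) = 1/(2522/3) = 3/2522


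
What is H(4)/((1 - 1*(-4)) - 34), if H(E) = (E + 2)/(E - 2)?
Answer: -3/29 ≈ -0.10345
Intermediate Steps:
H(E) = (2 + E)/(-2 + E)
H(4)/((1 - 1*(-4)) - 34) = ((2 + 4)/(-2 + 4))/((1 - 1*(-4)) - 34) = (6/2)/((1 + 4) - 34) = ((½)*6)/(5 - 34) = 3/(-29) = 3*(-1/29) = -3/29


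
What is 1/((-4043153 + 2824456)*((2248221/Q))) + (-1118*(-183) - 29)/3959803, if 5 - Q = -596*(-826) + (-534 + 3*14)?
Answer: 186829876464314834/3616488328096492237 ≈ 0.051661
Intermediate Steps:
Q = -491799 (Q = 5 - (-596*(-826) + (-534 + 3*14)) = 5 - (492296 + (-534 + 42)) = 5 - (492296 - 492) = 5 - 1*491804 = 5 - 491804 = -491799)
1/((-4043153 + 2824456)*((2248221/Q))) + (-1118*(-183) - 29)/3959803 = 1/((-4043153 + 2824456)*((2248221/(-491799)))) + (-1118*(-183) - 29)/3959803 = 1/((-1218697)*((2248221*(-1/491799)))) + (204594 - 29)*(1/3959803) = -1/(1218697*(-749407/163933)) + 204565*(1/3959803) = -1/1218697*(-163933/749407) + 204565/3959803 = 163933/913300062679 + 204565/3959803 = 186829876464314834/3616488328096492237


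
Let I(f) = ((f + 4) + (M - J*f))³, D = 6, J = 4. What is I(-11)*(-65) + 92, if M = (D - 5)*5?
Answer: -4815628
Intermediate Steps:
M = 5 (M = (6 - 5)*5 = 1*5 = 5)
I(f) = (9 - 3*f)³ (I(f) = ((f + 4) + (5 - 4*f))³ = ((4 + f) + (5 - 4*f))³ = (9 - 3*f)³)
I(-11)*(-65) + 92 = -27*(-3 - 11)³*(-65) + 92 = -27*(-14)³*(-65) + 92 = -27*(-2744)*(-65) + 92 = 74088*(-65) + 92 = -4815720 + 92 = -4815628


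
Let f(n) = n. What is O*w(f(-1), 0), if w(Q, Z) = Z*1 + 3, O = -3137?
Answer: -9411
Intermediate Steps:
w(Q, Z) = 3 + Z (w(Q, Z) = Z + 3 = 3 + Z)
O*w(f(-1), 0) = -3137*(3 + 0) = -3137*3 = -9411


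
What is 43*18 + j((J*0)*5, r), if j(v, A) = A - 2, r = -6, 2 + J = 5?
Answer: 766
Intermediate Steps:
J = 3 (J = -2 + 5 = 3)
j(v, A) = -2 + A
43*18 + j((J*0)*5, r) = 43*18 + (-2 - 6) = 774 - 8 = 766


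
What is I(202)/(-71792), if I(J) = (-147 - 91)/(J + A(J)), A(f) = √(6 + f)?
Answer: 101/6122832 - √13/3061416 ≈ 1.5318e-5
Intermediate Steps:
I(J) = -238/(J + √(6 + J)) (I(J) = (-147 - 91)/(J + √(6 + J)) = -238/(J + √(6 + J)))
I(202)/(-71792) = -238/(202 + √(6 + 202))/(-71792) = -238/(202 + √208)*(-1/71792) = -238/(202 + 4*√13)*(-1/71792) = 17/(5128*(202 + 4*√13))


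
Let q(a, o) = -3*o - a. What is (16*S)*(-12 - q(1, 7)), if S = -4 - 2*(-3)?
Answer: 320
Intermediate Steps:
q(a, o) = -a - 3*o
S = 2 (S = -4 + 6 = 2)
(16*S)*(-12 - q(1, 7)) = (16*2)*(-12 - (-1*1 - 3*7)) = 32*(-12 - (-1 - 21)) = 32*(-12 - 1*(-22)) = 32*(-12 + 22) = 32*10 = 320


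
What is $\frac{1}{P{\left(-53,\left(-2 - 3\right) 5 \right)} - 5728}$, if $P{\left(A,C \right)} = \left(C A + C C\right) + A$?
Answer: $- \frac{1}{3831} \approx -0.00026103$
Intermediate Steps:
$P{\left(A,C \right)} = A + C^{2} + A C$ ($P{\left(A,C \right)} = \left(A C + C^{2}\right) + A = \left(C^{2} + A C\right) + A = A + C^{2} + A C$)
$\frac{1}{P{\left(-53,\left(-2 - 3\right) 5 \right)} - 5728} = \frac{1}{\left(-53 + \left(\left(-2 - 3\right) 5\right)^{2} - 53 \left(-2 - 3\right) 5\right) - 5728} = \frac{1}{\left(-53 + \left(\left(-5\right) 5\right)^{2} - 53 \left(\left(-5\right) 5\right)\right) - 5728} = \frac{1}{\left(-53 + \left(-25\right)^{2} - -1325\right) - 5728} = \frac{1}{\left(-53 + 625 + 1325\right) - 5728} = \frac{1}{1897 - 5728} = \frac{1}{-3831} = - \frac{1}{3831}$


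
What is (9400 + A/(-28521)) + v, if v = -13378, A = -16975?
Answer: -113439563/28521 ≈ -3977.4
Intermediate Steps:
(9400 + A/(-28521)) + v = (9400 - 16975/(-28521)) - 13378 = (9400 - 16975*(-1/28521)) - 13378 = (9400 + 16975/28521) - 13378 = 268114375/28521 - 13378 = -113439563/28521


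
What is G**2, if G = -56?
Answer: 3136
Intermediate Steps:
G**2 = (-56)**2 = 3136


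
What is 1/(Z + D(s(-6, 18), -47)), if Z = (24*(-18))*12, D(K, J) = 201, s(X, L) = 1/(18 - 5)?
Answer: -1/4983 ≈ -0.00020068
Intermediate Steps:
s(X, L) = 1/13
Z = -5184 (Z = -432*12 = -5184)
1/(Z + D(s(-6, 18), -47)) = 1/(-5184 + 201) = 1/(-4983) = -1/4983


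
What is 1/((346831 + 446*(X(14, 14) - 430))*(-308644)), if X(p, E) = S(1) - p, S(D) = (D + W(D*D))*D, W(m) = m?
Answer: -1/46203698156 ≈ -2.1643e-11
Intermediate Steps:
S(D) = D*(D + D**2) (S(D) = (D + D*D)*D = (D + D**2)*D = D*(D + D**2))
X(p, E) = 2 - p (X(p, E) = 1**2*(1 + 1) - p = 1*2 - p = 2 - p)
1/((346831 + 446*(X(14, 14) - 430))*(-308644)) = 1/((346831 + 446*((2 - 1*14) - 430))*(-308644)) = -1/308644/(346831 + 446*((2 - 14) - 430)) = -1/308644/(346831 + 446*(-12 - 430)) = -1/308644/(346831 + 446*(-442)) = -1/308644/(346831 - 197132) = -1/308644/149699 = (1/149699)*(-1/308644) = -1/46203698156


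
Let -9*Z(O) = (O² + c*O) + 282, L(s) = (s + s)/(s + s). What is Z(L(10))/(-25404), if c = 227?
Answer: 85/38106 ≈ 0.0022306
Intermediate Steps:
L(s) = 1 (L(s) = (2*s)/((2*s)) = (2*s)*(1/(2*s)) = 1)
Z(O) = -94/3 - 227*O/9 - O²/9 (Z(O) = -((O² + 227*O) + 282)/9 = -(282 + O² + 227*O)/9 = -94/3 - 227*O/9 - O²/9)
Z(L(10))/(-25404) = (-94/3 - 227/9*1 - ⅑*1²)/(-25404) = (-94/3 - 227/9 - ⅑*1)*(-1/25404) = (-94/3 - 227/9 - ⅑)*(-1/25404) = -170/3*(-1/25404) = 85/38106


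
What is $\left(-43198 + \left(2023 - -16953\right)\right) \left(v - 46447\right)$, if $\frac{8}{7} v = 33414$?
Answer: $\frac{833709129}{2} \approx 4.1685 \cdot 10^{8}$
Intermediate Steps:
$v = \frac{116949}{4}$ ($v = \frac{7}{8} \cdot 33414 = \frac{116949}{4} \approx 29237.0$)
$\left(-43198 + \left(2023 - -16953\right)\right) \left(v - 46447\right) = \left(-43198 + \left(2023 - -16953\right)\right) \left(\frac{116949}{4} - 46447\right) = \left(-43198 + \left(2023 + 16953\right)\right) \left(- \frac{68839}{4}\right) = \left(-43198 + 18976\right) \left(- \frac{68839}{4}\right) = \left(-24222\right) \left(- \frac{68839}{4}\right) = \frac{833709129}{2}$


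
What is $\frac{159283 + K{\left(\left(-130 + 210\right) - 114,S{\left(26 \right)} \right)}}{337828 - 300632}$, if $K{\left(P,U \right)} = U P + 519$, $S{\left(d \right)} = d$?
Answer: $\frac{79459}{18598} \approx 4.2724$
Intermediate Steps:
$K{\left(P,U \right)} = 519 + P U$ ($K{\left(P,U \right)} = P U + 519 = 519 + P U$)
$\frac{159283 + K{\left(\left(-130 + 210\right) - 114,S{\left(26 \right)} \right)}}{337828 - 300632} = \frac{159283 + \left(519 + \left(\left(-130 + 210\right) - 114\right) 26\right)}{337828 - 300632} = \frac{159283 + \left(519 + \left(80 - 114\right) 26\right)}{37196} = \left(159283 + \left(519 - 884\right)\right) \frac{1}{37196} = \left(159283 - 365\right) \frac{1}{37196} = 158918 \cdot \frac{1}{37196} = \frac{79459}{18598}$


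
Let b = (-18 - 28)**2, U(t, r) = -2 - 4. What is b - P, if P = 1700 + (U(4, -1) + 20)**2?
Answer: 220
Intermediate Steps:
U(t, r) = -6
b = 2116 (b = (-46)**2 = 2116)
P = 1896 (P = 1700 + (-6 + 20)**2 = 1700 + 14**2 = 1700 + 196 = 1896)
b - P = 2116 - 1*1896 = 2116 - 1896 = 220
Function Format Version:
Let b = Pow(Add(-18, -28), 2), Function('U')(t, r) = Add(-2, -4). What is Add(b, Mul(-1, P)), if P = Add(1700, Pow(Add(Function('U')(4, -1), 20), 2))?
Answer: 220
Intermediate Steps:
Function('U')(t, r) = -6
b = 2116 (b = Pow(-46, 2) = 2116)
P = 1896 (P = Add(1700, Pow(Add(-6, 20), 2)) = Add(1700, Pow(14, 2)) = Add(1700, 196) = 1896)
Add(b, Mul(-1, P)) = Add(2116, Mul(-1, 1896)) = Add(2116, -1896) = 220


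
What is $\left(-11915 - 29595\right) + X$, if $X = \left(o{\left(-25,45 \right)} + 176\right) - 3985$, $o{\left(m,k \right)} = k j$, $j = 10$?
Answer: $-44869$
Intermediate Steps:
$o{\left(m,k \right)} = 10 k$ ($o{\left(m,k \right)} = k 10 = 10 k$)
$X = -3359$ ($X = \left(10 \cdot 45 + 176\right) - 3985 = \left(450 + 176\right) - 3985 = 626 - 3985 = -3359$)
$\left(-11915 - 29595\right) + X = \left(-11915 - 29595\right) - 3359 = -41510 - 3359 = -44869$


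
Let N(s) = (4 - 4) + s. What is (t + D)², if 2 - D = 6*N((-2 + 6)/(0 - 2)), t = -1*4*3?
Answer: 4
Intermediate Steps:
N(s) = s (N(s) = 0 + s = s)
t = -12 (t = -4*3 = -12)
D = 14 (D = 2 - 6*(-2 + 6)/(0 - 2) = 2 - 6*4/(-2) = 2 - 6*4*(-½) = 2 - 6*(-2) = 2 - 1*(-12) = 2 + 12 = 14)
(t + D)² = (-12 + 14)² = 2² = 4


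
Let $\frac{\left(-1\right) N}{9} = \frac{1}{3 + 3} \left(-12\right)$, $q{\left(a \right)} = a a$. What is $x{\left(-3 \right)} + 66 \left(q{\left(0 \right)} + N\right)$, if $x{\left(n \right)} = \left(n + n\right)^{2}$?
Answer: $1224$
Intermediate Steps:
$q{\left(a \right)} = a^{2}$
$N = 18$ ($N = - 9 \frac{1}{3 + 3} \left(-12\right) = - 9 \cdot \frac{1}{6} \left(-12\right) = \left(-9\right) \left(-2\right) = 18$)
$x{\left(n \right)} = 4 n^{2}$ ($x{\left(n \right)} = \left(2 n\right)^{2} = 4 n^{2}$)
$x{\left(-3 \right)} + 66 \left(q{\left(0 \right)} + N\right) = 4 \left(-3\right)^{2} + 66 \left(0^{2} + 18\right) = 4 \cdot 9 + 66 \left(0 + 18\right) = 36 + 66 \cdot 18 = 36 + 1188 = 1224$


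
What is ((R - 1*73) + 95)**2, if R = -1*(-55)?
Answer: 5929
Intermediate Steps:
R = 55
((R - 1*73) + 95)**2 = ((55 - 1*73) + 95)**2 = ((55 - 73) + 95)**2 = (-18 + 95)**2 = 77**2 = 5929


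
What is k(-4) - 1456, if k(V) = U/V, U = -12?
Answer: -1453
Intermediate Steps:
k(V) = -12/V
k(-4) - 1456 = -12/(-4) - 1456 = -12*(-¼) - 1456 = 3 - 1456 = -1453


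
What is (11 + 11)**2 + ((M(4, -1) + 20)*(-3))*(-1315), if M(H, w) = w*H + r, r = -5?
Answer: 43879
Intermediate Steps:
M(H, w) = -5 + H*w (M(H, w) = w*H - 5 = H*w - 5 = -5 + H*w)
(11 + 11)**2 + ((M(4, -1) + 20)*(-3))*(-1315) = (11 + 11)**2 + (((-5 + 4*(-1)) + 20)*(-3))*(-1315) = 22**2 + (((-5 - 4) + 20)*(-3))*(-1315) = 484 + ((-9 + 20)*(-3))*(-1315) = 484 + (11*(-3))*(-1315) = 484 - 33*(-1315) = 484 + 43395 = 43879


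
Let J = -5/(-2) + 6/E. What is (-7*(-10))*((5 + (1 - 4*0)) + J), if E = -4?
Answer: 490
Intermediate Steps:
J = 1 (J = -5/(-2) + 6/(-4) = -5*(-½) + 6*(-¼) = 5/2 - 3/2 = 1)
(-7*(-10))*((5 + (1 - 4*0)) + J) = (-7*(-10))*((5 + (1 - 4*0)) + 1) = 70*((5 + (1 + 0)) + 1) = 70*((5 + 1) + 1) = 70*(6 + 1) = 70*7 = 490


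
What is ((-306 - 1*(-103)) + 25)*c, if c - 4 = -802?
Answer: 142044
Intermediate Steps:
c = -798 (c = 4 - 802 = -798)
((-306 - 1*(-103)) + 25)*c = ((-306 - 1*(-103)) + 25)*(-798) = ((-306 + 103) + 25)*(-798) = (-203 + 25)*(-798) = -178*(-798) = 142044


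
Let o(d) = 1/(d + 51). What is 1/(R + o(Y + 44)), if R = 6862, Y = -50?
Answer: 45/308791 ≈ 0.00014573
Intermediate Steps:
o(d) = 1/(51 + d)
1/(R + o(Y + 44)) = 1/(6862 + 1/(51 + (-50 + 44))) = 1/(6862 + 1/(51 - 6)) = 1/(6862 + 1/45) = 1/(308791/45) = 45/308791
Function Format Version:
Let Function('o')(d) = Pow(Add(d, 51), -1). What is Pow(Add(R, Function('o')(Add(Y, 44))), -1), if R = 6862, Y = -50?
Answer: Rational(45, 308791) ≈ 0.00014573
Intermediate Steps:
Function('o')(d) = Pow(Add(51, d), -1)
Pow(Add(R, Function('o')(Add(Y, 44))), -1) = Pow(Add(6862, Pow(Add(51, Add(-50, 44)), -1)), -1) = Pow(Add(6862, Pow(Add(51, -6), -1)), -1) = Pow(Add(6862, Pow(45, -1)), -1) = Pow(Add(6862, Rational(1, 45)), -1) = Pow(Rational(308791, 45), -1) = Rational(45, 308791)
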